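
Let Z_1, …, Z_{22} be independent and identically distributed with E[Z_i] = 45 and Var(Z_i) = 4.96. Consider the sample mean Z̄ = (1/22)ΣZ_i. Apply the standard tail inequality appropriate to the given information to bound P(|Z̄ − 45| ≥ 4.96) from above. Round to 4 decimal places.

0.0092

With mean and variance of each term known, Chebyshev's inequality bounds the deviation of the sum (or sample mean).
Var(Z̄) = Var(Z_i)/n = 4.96/22 = 0.22545.
Chebyshev: P(|Z̄ − 45| ≥ 4.96) ≤ Var(Z̄)/(4.96)² = 4.96/(22·4.96²) = 0.0092.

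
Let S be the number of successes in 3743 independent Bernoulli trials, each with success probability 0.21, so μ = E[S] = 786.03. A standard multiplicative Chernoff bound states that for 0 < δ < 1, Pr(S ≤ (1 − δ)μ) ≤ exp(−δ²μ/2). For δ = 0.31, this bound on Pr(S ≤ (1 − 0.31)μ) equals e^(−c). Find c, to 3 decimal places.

c = δ²μ/2 = 0.31²·786.03/2 = 37.7687.

37.769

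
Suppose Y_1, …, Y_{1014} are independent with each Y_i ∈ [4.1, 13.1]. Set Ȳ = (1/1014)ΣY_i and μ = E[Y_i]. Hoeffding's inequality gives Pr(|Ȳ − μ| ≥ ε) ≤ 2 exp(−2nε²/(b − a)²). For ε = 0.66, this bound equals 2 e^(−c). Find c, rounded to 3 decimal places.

10.906

c = 2nε²/(b − a)² = 2·1014·0.66² / 9² = 10.9061.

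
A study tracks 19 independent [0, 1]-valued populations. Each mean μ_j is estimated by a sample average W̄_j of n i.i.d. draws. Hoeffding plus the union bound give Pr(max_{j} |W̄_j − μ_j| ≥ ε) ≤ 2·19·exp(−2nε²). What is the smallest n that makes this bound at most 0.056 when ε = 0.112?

260

Need 2·19·exp(−2nε²) ≤ 0.056, i.e. exp(−2nε²) ≤ 0.056/38.
So 2nε² ≥ ln(38/0.056) = 6.519990.
Hence n ≥ 6.519990/(2·0.112²) = 259.885.
The smallest integer n is 260.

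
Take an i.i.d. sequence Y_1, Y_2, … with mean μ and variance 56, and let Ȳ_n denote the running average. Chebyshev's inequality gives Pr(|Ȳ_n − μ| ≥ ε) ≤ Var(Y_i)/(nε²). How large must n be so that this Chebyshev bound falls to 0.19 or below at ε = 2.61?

Require 56/(n·2.61²) ≤ 0.19, i.e. n ≥ 56/(0.19·2.61²) = 43.267.
The smallest integer n is 44.

44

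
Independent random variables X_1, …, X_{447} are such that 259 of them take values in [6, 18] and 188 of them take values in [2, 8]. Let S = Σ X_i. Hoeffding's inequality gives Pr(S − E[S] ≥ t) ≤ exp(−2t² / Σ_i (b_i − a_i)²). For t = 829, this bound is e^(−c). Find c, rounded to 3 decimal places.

31.193

Σ(b_i − a_i)² = 259·12² + 188·6² = 44064.
c = 2t² / 44064 = 2·829² / 44064 = 31.1929.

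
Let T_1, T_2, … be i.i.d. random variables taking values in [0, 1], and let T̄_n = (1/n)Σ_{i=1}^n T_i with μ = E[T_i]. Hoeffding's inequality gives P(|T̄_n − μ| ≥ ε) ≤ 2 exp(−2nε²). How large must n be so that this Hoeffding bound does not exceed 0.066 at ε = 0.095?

189

Require 2·exp(−2nε²) ≤ 0.066, i.e. 2nε² ≥ ln(2/0.066) = 3.411248.
So n ≥ 3.411248 / (2·0.095²) = 188.989.
The smallest integer n is 189.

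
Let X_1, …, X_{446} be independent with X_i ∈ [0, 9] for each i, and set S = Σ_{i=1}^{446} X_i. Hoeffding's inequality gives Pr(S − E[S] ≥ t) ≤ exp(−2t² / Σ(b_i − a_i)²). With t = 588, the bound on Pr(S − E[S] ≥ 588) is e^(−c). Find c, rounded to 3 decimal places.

19.141

Σ(b_i − a_i)² = 446·(9)² = 36126.
c = 2t²/36126 = 2·588²/36126 = 19.1410.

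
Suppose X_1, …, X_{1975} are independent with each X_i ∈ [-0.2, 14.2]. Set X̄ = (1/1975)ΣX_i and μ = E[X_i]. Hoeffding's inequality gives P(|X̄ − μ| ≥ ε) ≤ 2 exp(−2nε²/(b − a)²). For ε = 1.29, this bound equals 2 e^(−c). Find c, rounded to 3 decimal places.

c = 2nε²/(b − a)² = 2·1975·1.29² / 14.4² = 31.6994.

31.699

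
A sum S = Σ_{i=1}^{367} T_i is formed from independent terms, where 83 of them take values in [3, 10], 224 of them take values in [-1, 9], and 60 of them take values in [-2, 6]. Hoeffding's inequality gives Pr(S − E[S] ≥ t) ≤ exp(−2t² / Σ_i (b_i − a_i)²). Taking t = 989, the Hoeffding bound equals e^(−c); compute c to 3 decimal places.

Σ(b_i − a_i)² = 83·7² + 224·10² + 60·8² = 30307.
c = 2t² / 30307 = 2·989² / 30307 = 64.5475.

64.548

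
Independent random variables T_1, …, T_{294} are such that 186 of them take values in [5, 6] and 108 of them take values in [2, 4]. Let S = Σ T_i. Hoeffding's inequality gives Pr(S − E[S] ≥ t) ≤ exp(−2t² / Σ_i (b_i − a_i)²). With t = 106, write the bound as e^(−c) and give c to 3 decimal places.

36.362

Σ(b_i − a_i)² = 186·1² + 108·2² = 618.
c = 2t² / 618 = 2·106² / 618 = 36.3625.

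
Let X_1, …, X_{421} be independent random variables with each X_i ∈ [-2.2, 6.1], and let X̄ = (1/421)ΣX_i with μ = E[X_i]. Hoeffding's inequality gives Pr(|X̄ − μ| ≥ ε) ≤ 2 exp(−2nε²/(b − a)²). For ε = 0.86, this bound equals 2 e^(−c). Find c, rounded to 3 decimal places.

c = 2nε²/(b − a)² = 2·421·0.86² / 8.3² = 9.0397.

9.040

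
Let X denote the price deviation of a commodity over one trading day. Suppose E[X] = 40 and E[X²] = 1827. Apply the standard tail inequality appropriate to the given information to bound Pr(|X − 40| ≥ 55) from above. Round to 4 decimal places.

The first two moments determine the variance, so Chebyshev's inequality is the sharpest standard bound available.
Var(X) = E[X²] − (E[X])² = 1827 − 1600 = 227.
Chebyshev's inequality: Pr(|X − μ| ≥ t) ≤ Var(X)/t² = 227/3025 = 0.0750.

0.0750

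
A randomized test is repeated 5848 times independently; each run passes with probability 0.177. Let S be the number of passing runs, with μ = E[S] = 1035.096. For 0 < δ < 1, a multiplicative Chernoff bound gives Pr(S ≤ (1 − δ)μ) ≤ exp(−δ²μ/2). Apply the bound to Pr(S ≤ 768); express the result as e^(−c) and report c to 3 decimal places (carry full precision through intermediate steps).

Write 768 = (1 − δ)μ, so δ = 1 − 768/1035.096 = 0.2580398…
Then the exponent is δ²μ/2 = (μ − 768)²/(2μ) = 34.460704.

34.461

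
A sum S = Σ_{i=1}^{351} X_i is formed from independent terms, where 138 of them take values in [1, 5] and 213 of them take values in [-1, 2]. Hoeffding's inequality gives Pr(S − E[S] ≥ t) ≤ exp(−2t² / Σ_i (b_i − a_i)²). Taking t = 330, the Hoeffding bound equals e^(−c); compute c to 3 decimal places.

Σ(b_i − a_i)² = 138·4² + 213·3² = 4125.
c = 2t² / 4125 = 2·330² / 4125 = 52.8000.

52.800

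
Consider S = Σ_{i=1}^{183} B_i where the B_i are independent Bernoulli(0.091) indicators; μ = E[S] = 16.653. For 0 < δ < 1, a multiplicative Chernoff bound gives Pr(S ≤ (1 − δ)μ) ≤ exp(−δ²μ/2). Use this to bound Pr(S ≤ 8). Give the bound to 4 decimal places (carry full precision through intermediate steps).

0.1056

Write 8 = (1 − δ)μ, so δ = 1 − 8/16.653 = 0.5196061…
Then the exponent is δ²μ/2 = (μ − 8)²/(2μ) = 2.248076.
Bound = exp(−2.248076) = 0.10560.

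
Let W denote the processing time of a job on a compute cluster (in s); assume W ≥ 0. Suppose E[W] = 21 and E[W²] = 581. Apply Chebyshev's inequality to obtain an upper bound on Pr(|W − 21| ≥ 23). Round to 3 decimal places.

Var(W) = E[W²] − (E[W])² = 581 − 441 = 140.
Chebyshev's inequality: Pr(|W − μ| ≥ t) ≤ Var(W)/t² = 140/529 = 0.2647.

0.265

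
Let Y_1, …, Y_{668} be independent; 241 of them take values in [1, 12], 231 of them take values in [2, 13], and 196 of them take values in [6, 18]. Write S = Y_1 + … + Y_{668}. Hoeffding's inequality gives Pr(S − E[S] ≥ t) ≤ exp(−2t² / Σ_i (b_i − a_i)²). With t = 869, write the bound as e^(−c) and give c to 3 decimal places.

Σ(b_i − a_i)² = 241·11² + 231·11² + 196·12² = 85336.
c = 2t² / 85336 = 2·869² / 85336 = 17.6985.

17.699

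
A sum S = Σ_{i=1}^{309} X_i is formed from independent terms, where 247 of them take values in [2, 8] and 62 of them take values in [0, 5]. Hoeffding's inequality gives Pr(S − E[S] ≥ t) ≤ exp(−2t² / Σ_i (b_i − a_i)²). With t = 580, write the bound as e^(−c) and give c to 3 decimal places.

Σ(b_i − a_i)² = 247·6² + 62·5² = 10442.
c = 2t² / 10442 = 2·580² / 10442 = 64.4321.

64.432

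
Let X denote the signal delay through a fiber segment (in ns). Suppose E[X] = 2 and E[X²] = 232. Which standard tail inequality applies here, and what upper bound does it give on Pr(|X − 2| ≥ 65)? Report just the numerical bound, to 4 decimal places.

The first two moments determine the variance, so Chebyshev's inequality is the sharpest standard bound available.
Var(X) = E[X²] − (E[X])² = 232 − 4 = 228.
Chebyshev's inequality: Pr(|X − μ| ≥ t) ≤ Var(X)/t² = 228/4225 = 0.0540.

0.0540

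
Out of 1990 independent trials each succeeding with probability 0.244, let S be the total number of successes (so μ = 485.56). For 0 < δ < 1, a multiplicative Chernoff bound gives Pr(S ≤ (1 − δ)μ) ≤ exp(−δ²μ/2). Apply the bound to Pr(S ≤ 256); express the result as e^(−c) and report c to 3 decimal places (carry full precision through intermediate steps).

54.265

Write 256 = (1 − δ)μ, so δ = 1 − 256/485.56 = 0.4727737…
Then the exponent is δ²μ/2 = (μ − 256)²/(2μ) = 54.264966.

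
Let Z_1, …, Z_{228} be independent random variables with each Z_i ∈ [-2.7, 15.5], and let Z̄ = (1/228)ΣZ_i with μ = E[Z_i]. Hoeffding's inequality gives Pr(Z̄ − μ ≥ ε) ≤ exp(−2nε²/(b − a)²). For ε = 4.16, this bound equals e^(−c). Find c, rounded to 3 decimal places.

c = 2nε²/(b − a)² = 2·228·4.16² / 18.2² = 23.8237.

23.824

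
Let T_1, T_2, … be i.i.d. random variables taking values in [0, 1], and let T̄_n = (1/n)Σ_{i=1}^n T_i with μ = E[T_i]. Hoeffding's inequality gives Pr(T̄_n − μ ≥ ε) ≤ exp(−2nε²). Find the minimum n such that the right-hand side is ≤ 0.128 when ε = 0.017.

3557

Require exp(−2nε²) ≤ 0.128, i.e. 2nε² ≥ ln(1/0.128) = 2.055725.
So n ≥ 2.055725 / (2·0.017²) = 3556.618.
The smallest integer n is 3557.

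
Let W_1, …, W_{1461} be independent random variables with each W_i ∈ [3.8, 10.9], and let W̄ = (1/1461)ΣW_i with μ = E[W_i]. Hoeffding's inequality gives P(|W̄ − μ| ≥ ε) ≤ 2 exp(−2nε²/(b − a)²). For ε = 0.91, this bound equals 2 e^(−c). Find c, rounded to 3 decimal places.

c = 2nε²/(b − a)² = 2·1461·0.91² / 7.1² = 48.0006.

48.001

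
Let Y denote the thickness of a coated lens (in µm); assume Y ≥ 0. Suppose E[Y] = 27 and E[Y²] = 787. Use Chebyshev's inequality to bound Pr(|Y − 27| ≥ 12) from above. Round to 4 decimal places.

0.4028

Var(Y) = E[Y²] − (E[Y])² = 787 − 729 = 58.
Chebyshev's inequality: Pr(|Y − μ| ≥ t) ≤ Var(Y)/t² = 58/144 = 0.4028.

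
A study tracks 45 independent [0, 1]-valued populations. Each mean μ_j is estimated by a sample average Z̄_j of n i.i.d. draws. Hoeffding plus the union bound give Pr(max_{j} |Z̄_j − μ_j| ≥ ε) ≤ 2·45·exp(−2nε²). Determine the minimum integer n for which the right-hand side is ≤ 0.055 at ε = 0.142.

184

Need 2·45·exp(−2nε²) ≤ 0.055, i.e. exp(−2nε²) ≤ 0.055/90.
So 2nε² ≥ ln(90/0.055) = 7.400232.
Hence n ≥ 7.400232/(2·0.142²) = 183.501.
The smallest integer n is 184.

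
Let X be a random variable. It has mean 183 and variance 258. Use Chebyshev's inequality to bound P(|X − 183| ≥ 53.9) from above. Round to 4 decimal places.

Chebyshev: P(|X − μ| ≥ t) ≤ Var(X)/t².
Bound = 258 / 2905.21 = 0.0888.

0.0888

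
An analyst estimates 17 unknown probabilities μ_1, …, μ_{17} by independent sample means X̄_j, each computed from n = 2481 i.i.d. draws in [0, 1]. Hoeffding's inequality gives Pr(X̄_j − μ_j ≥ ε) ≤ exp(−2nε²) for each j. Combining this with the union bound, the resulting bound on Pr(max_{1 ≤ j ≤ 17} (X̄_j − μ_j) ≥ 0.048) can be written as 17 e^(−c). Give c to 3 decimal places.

11.432

Union bound over the 17 events: Pr(max_{1 ≤ j ≤ 17} (X̄_j − μ_j) ≥ 0.048) ≤ 17·exp(−2nε²) = 17 exp(−2·2481·0.048²).
So c = 2·2481·0.048² = 11.4324.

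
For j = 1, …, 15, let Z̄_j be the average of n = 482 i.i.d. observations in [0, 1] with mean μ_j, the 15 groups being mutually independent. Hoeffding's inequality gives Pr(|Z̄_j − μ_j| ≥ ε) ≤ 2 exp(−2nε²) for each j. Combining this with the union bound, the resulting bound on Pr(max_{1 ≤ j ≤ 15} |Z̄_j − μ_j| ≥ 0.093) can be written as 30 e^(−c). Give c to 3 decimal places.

Union bound over the 15 events: Pr(max_{1 ≤ j ≤ 15} |Z̄_j − μ_j| ≥ 0.093) ≤ 15·2·exp(−2nε²) = 30 exp(−2·482·0.093²).
So c = 2·482·0.093² = 8.3376.

8.338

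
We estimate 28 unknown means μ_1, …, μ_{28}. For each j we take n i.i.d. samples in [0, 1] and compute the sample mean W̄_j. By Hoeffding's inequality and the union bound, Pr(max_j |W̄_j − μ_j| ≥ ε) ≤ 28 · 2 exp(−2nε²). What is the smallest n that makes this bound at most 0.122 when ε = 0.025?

4904

Need 2·28·exp(−2nε²) ≤ 0.122, i.e. exp(−2nε²) ≤ 0.122/56.
So 2nε² ≥ ln(56/0.122) = 6.129086.
Hence n ≥ 6.129086/(2·0.025²) = 4903.269.
The smallest integer n is 4904.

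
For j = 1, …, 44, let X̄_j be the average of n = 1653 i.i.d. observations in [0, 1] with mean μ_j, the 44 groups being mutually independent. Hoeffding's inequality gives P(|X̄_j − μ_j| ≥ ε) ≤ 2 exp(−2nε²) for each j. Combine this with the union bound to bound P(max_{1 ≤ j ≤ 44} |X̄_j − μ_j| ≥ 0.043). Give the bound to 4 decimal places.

0.1949

Per-experiment Hoeffding bound: 2·exp(−2·1653·0.043²) = 2·exp(−6.11279) = 0.0044287.
Union bound over 44 events: 44·0.0044287 = 0.19486.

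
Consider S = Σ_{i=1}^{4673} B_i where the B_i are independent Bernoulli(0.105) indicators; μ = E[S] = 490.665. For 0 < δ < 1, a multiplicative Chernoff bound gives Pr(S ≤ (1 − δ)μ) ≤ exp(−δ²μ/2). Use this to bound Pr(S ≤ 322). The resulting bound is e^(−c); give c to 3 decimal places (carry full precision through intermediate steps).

Write 322 = (1 − δ)μ, so δ = 1 − 322/490.665 = 0.3437478…
Then the exponent is δ²μ/2 = (μ − 322)²/(2μ) = 28.989109.

28.989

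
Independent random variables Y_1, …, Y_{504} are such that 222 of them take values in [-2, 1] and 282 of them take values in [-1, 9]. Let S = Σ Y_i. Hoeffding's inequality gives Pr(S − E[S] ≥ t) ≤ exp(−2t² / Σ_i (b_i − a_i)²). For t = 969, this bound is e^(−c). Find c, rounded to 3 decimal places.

Σ(b_i − a_i)² = 222·3² + 282·10² = 30198.
c = 2t² / 30198 = 2·969² / 30198 = 62.1870.

62.187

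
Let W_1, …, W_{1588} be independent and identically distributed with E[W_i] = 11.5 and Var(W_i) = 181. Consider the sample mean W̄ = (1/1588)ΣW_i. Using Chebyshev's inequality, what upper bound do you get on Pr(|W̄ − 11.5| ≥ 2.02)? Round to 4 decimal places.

0.0279

Var(W̄) = Var(W_i)/n = 181/1588 = 0.11398.
Chebyshev: Pr(|W̄ − 11.5| ≥ 2.02) ≤ Var(W̄)/(2.02)² = 181/(1588·2.02²) = 0.0279.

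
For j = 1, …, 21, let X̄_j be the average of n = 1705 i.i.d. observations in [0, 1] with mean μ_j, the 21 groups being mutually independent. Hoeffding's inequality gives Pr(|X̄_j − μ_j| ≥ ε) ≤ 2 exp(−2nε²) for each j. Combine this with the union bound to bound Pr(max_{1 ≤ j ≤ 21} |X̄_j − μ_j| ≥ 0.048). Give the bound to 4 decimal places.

0.0163

Per-experiment Hoeffding bound: 2·exp(−2·1705·0.048²) = 2·exp(−7.85664) = 0.00077435.
Union bound over 21 events: 21·0.00077435 = 0.01626.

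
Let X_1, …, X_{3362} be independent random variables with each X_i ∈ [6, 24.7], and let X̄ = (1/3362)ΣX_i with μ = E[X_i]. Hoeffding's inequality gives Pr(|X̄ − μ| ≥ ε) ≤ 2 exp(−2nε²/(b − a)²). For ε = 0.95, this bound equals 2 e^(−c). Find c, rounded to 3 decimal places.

c = 2nε²/(b − a)² = 2·3362·0.95² / 18.7² = 17.3537.

17.354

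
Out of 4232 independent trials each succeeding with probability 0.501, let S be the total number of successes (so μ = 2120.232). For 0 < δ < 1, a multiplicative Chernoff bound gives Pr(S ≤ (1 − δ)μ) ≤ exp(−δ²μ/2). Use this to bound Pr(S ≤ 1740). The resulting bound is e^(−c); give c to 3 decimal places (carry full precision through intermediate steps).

34.094

Write 1740 = (1 − δ)μ, so δ = 1 − 1740/2120.232 = 0.1793351…
Then the exponent is δ²μ/2 = (μ − 1740)²/(2μ) = 34.094470.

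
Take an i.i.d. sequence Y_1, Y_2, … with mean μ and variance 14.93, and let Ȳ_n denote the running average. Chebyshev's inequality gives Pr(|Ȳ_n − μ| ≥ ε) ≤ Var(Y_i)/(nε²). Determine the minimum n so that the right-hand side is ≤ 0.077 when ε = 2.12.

44

Require 14.93/(n·2.12²) ≤ 0.077, i.e. n ≥ 14.93/(0.077·2.12²) = 43.142.
The smallest integer n is 44.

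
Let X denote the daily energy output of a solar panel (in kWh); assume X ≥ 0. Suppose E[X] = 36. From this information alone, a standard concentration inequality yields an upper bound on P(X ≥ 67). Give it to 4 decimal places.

0.5373

Only the mean of a non-negative variable is known, so Markov's inequality is the applicable tail bound.
Markov's inequality: for a non-negative random variable, P(X ≥ a) ≤ E[X]/a.
Here E[X] = 36 and a = 67, so the bound is 36/67 = 0.5373.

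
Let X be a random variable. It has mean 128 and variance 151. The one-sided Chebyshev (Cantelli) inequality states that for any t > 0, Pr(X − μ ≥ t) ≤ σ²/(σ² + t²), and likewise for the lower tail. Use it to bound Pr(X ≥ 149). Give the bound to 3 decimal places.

Here σ² = 151 and t = 21, so σ² + t² = 592.
Cantelli's bound: 151/592 = 0.2551.

0.255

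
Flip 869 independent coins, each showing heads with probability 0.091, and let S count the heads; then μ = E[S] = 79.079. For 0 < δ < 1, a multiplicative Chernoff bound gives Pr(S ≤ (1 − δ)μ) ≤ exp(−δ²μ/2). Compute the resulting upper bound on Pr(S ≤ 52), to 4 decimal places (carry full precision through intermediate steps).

0.0097

Write 52 = (1 − δ)μ, so δ = 1 − 52/79.079 = 0.3424297…
Then the exponent is δ²μ/2 = (μ − 52)²/(2μ) = 4.636327.
Bound = exp(−4.636327) = 0.00969.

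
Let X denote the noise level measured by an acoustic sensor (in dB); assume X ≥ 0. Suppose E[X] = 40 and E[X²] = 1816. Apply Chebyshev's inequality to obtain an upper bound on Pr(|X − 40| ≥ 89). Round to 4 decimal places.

0.0273

Var(X) = E[X²] − (E[X])² = 1816 − 1600 = 216.
Chebyshev's inequality: Pr(|X − μ| ≥ t) ≤ Var(X)/t² = 216/7921 = 0.0273.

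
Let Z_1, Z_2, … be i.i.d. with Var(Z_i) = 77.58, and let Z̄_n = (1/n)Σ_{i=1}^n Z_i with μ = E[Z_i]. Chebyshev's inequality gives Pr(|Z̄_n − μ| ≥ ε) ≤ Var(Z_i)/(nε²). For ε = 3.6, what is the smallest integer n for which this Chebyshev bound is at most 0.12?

Require 77.58/(n·3.6²) ≤ 0.12, i.e. n ≥ 77.58/(0.12·3.6²) = 49.884.
The smallest integer n is 50.

50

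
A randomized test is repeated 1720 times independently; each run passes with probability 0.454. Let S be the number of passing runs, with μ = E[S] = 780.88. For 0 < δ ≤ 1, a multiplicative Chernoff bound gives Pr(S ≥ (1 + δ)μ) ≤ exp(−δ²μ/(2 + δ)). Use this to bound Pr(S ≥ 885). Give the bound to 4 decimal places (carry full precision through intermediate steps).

0.0015

Write 885 = (1 + δ)μ, so δ = 885/780.88 − 1 = 0.1333367…
Then the exponent is δ²μ/(2 + δ) = (885 − μ)² / (μ·(2 + δ)) = 6.507656.
Bound = exp(−6.507656) = 0.00149.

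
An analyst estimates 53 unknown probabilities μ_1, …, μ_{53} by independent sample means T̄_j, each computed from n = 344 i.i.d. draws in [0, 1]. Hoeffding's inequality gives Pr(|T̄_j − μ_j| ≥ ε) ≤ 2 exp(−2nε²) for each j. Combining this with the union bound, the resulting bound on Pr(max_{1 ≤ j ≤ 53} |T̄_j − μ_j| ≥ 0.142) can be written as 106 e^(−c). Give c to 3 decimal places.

Union bound over the 53 events: Pr(max_{1 ≤ j ≤ 53} |T̄_j − μ_j| ≥ 0.142) ≤ 53·2·exp(−2nε²) = 106 exp(−2·344·0.142²).
So c = 2·344·0.142² = 13.8728.

13.873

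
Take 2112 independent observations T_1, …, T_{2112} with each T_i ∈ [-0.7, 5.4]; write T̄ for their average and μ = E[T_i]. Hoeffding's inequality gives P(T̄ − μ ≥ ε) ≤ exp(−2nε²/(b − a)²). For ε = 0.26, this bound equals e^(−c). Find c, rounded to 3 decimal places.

c = 2nε²/(b − a)² = 2·2112·0.26² / 6.1² = 7.6738.

7.674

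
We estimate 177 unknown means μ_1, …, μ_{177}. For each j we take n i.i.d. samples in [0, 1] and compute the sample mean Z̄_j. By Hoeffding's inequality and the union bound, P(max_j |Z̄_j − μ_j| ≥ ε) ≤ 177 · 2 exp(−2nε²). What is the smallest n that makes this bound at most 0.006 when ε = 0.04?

Need 2·177·exp(−2nε²) ≤ 0.006, i.e. exp(−2nε²) ≤ 0.006/354.
So 2nε² ≥ ln(354/0.006) = 10.985293.
Hence n ≥ 10.985293/(2·0.04²) = 3432.904.
The smallest integer n is 3433.

3433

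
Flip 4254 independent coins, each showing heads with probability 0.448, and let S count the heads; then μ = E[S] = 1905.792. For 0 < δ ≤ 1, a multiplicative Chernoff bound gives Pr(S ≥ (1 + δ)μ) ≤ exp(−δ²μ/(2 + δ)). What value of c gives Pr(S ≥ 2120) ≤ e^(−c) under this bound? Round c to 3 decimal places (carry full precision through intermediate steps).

Write 2120 = (1 + δ)μ, so δ = 2120/1905.792 − 1 = 0.1123984…
Then the exponent is δ²μ/(2 + δ) = (2120 − μ)² / (μ·(2 + δ)) = 11.397774.

11.398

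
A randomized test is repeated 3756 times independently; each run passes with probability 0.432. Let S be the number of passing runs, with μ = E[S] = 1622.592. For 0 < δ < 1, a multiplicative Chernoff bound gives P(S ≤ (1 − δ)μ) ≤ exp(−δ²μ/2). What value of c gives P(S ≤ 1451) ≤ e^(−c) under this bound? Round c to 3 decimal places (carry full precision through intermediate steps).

Write 1451 = (1 − δ)μ, so δ = 1 − 1451/1622.592 = 0.1057518…
Then the exponent is δ²μ/2 = (μ − 1451)²/(2μ) = 9.073080.

9.073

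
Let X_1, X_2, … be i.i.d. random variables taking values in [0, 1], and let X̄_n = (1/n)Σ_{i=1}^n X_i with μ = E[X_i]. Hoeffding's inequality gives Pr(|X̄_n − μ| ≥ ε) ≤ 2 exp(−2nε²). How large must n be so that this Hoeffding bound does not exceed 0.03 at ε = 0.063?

Require 2·exp(−2nε²) ≤ 0.03, i.e. 2nε² ≥ ln(2/0.03) = 4.199705.
So n ≥ 4.199705 / (2·0.063²) = 529.063.
The smallest integer n is 530.

530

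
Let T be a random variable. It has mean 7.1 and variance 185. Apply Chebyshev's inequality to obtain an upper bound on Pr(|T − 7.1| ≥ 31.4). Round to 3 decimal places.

0.188

Chebyshev: Pr(|T − μ| ≥ t) ≤ Var(T)/t².
Bound = 185 / 985.96 = 0.1876.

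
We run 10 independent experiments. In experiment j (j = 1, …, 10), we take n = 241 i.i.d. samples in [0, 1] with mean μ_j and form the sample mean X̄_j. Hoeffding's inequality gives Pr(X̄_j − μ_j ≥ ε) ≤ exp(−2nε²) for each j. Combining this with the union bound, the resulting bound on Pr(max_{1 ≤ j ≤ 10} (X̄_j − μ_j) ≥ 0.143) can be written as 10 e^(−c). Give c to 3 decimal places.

9.856

Union bound over the 10 events: Pr(max_{1 ≤ j ≤ 10} (X̄_j − μ_j) ≥ 0.143) ≤ 10·exp(−2nε²) = 10 exp(−2·241·0.143²).
So c = 2·241·0.143² = 9.8564.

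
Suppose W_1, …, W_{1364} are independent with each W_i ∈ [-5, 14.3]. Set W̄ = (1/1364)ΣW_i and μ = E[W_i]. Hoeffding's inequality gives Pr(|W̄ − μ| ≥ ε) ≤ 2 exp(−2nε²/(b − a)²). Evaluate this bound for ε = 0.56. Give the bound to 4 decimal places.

0.2012

Exponent: 2nε²/(b − a)² = 2·1364·0.56² / 19.3² = 2.29671.
Bound = 2·exp(−2.29671) = 0.20118.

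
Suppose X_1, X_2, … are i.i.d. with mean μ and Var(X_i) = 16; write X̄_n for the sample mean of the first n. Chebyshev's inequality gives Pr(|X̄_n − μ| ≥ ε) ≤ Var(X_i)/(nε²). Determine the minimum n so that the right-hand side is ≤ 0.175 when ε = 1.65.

34

Require 16/(n·1.65²) ≤ 0.175, i.e. n ≥ 16/(0.175·1.65²) = 33.583.
The smallest integer n is 34.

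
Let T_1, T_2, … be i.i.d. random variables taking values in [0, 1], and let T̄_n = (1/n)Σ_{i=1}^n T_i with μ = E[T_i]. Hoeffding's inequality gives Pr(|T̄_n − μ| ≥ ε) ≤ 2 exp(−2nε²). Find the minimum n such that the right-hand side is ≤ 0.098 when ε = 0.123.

Require 2·exp(−2nε²) ≤ 0.098, i.e. 2nε² ≥ ln(2/0.098) = 3.015935.
So n ≥ 3.015935 / (2·0.123²) = 99.674.
The smallest integer n is 100.

100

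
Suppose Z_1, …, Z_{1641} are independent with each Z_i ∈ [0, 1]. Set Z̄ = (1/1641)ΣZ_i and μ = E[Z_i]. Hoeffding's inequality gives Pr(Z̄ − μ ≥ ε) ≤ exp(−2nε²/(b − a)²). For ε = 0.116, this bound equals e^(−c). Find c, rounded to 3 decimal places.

44.163

c = 2nε²/(b − a)² = 2·1641·0.116² / 1² = 44.1626.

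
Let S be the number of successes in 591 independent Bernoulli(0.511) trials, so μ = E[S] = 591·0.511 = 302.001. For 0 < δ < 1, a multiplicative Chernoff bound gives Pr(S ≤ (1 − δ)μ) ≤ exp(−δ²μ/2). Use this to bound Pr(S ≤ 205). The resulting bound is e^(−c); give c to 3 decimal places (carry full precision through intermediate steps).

15.578

Write 205 = (1 − δ)μ, so δ = 1 − 205/302.001 = 0.3211943…
Then the exponent is δ²μ/2 = (μ − 205)²/(2μ) = 15.578084.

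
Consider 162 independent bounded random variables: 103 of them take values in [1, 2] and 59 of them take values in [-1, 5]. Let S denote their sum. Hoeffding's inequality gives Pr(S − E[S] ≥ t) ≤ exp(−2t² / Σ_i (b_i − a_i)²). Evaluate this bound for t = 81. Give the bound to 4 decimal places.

0.0028

Σ(b_i − a_i)² = 103·1² + 59·6² = 2227.
Exponent = 2·81² / 2227 = 5.89223.
Bound = exp(−5.89223) = 0.00276.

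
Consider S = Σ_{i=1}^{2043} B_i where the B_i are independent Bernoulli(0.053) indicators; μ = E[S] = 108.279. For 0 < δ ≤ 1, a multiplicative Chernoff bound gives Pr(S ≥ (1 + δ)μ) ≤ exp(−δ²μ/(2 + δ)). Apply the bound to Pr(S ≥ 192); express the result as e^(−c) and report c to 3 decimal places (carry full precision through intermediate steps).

23.342

Write 192 = (1 + δ)μ, so δ = 192/108.279 − 1 = 0.773197…
Then the exponent is δ²μ/(2 + δ) = (192 − μ)² / (μ·(2 + δ)) = 23.342311.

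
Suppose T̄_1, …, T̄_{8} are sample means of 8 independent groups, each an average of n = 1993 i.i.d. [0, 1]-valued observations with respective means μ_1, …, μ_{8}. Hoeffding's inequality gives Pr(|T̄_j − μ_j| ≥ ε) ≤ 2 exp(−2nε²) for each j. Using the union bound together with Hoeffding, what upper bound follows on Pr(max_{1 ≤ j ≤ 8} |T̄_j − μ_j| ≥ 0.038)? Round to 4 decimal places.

0.0506

Per-experiment Hoeffding bound: 2·exp(−2·1993·0.038²) = 2·exp(−5.75578) = 0.0063288.
Union bound over 8 events: 8·0.0063288 = 0.05063.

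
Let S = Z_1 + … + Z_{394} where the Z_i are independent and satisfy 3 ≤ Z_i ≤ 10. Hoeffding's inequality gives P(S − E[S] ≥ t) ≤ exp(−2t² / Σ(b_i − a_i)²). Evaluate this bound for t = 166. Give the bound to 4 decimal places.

Σ(b_i − a_i)² = 394·(7)² = 19306.
Exponent = 2·166²/19306 = 2.8547.
Bound = exp(−2.8547) = 0.05758.

0.0576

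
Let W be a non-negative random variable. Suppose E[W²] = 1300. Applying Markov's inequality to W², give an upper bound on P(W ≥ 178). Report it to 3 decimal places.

Since W ≥ 0, the event {W ≥ 178} is the same as {W² ≥ 31684}.
Markov's inequality applied to W² gives P(W² ≥ 31684) ≤ E[W²]/31684 = 1300/31684 = 0.0410.

0.041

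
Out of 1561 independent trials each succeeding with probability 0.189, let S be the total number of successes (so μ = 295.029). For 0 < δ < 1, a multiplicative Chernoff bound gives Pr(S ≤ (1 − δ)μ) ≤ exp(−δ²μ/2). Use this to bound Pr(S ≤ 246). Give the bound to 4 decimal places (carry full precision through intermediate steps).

Write 246 = (1 − δ)μ, so δ = 1 − 246/295.029 = 0.1661837…
Then the exponent is δ²μ/2 = (μ − 246)²/(2μ) = 4.073909.
Bound = exp(−4.073909) = 0.01701.

0.0170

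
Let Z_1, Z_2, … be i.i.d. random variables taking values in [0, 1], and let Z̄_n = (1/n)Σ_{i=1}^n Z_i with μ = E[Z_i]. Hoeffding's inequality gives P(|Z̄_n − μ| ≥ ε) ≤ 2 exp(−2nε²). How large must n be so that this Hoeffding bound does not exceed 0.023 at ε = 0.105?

Require 2·exp(−2nε²) ≤ 0.023, i.e. 2nε² ≥ ln(2/0.023) = 4.465408.
So n ≥ 4.465408 / (2·0.105²) = 202.513.
The smallest integer n is 203.

203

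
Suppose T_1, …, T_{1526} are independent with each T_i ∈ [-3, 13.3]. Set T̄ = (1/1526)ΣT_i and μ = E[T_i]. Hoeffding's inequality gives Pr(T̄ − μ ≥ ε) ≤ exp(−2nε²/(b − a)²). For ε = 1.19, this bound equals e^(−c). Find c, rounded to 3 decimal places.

c = 2nε²/(b − a)² = 2·1526·1.19² / 16.3² = 16.2668.

16.267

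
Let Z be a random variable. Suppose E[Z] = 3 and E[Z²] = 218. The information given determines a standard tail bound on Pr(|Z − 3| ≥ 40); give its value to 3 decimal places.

0.131

The first two moments determine the variance, so Chebyshev's inequality is the sharpest standard bound available.
Var(Z) = E[Z²] − (E[Z])² = 218 − 9 = 209.
Chebyshev's inequality: Pr(|Z − μ| ≥ t) ≤ Var(Z)/t² = 209/1600 = 0.1306.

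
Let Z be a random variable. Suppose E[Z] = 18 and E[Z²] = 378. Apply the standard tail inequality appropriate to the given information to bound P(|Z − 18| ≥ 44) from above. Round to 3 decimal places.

The first two moments determine the variance, so Chebyshev's inequality is the sharpest standard bound available.
Var(Z) = E[Z²] − (E[Z])² = 378 − 324 = 54.
Chebyshev's inequality: P(|Z − μ| ≥ t) ≤ Var(Z)/t² = 54/1936 = 0.0279.

0.028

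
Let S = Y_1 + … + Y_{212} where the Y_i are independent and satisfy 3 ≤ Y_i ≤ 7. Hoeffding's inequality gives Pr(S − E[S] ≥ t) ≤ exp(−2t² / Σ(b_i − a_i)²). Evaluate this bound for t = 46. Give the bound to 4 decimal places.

Σ(b_i − a_i)² = 212·(4)² = 3392.
Exponent = 2·46²/3392 = 1.2476.
Bound = exp(−1.2476) = 0.28718.

0.2872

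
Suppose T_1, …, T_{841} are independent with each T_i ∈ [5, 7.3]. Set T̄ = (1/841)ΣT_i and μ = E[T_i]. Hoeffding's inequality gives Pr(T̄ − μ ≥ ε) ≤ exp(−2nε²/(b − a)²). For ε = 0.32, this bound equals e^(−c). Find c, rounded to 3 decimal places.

c = 2nε²/(b − a)² = 2·841·0.32² / 2.3² = 32.5589.

32.559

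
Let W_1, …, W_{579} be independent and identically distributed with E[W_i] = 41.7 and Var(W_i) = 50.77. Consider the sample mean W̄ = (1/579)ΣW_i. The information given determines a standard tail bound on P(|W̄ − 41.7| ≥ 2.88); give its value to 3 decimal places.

0.011

With mean and variance of each term known, Chebyshev's inequality bounds the deviation of the sum (or sample mean).
Var(W̄) = Var(W_i)/n = 50.77/579 = 0.087686.
Chebyshev: P(|W̄ − 41.7| ≥ 2.88) ≤ Var(W̄)/(2.88)² = 50.77/(579·2.88²) = 0.0106.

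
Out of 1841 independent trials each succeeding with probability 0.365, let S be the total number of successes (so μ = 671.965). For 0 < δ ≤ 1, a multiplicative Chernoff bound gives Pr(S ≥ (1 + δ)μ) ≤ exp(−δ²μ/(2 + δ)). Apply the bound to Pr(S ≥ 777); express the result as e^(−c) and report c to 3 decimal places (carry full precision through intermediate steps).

7.614

Write 777 = (1 + δ)μ, so δ = 777/671.965 − 1 = 0.1563102…
Then the exponent is δ²μ/(2 + δ) = (777 − μ)² / (μ·(2 + δ)) = 7.613953.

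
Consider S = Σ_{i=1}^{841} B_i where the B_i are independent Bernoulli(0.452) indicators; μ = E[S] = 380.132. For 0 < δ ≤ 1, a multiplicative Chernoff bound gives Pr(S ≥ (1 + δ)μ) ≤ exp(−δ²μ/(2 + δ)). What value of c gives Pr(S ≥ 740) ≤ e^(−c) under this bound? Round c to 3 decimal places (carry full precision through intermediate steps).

115.616

Write 740 = (1 + δ)μ, so δ = 740/380.132 − 1 = 0.9466922…
Then the exponent is δ²μ/(2 + δ) = (740 − μ)² / (μ·(2 + δ)) = 115.615818.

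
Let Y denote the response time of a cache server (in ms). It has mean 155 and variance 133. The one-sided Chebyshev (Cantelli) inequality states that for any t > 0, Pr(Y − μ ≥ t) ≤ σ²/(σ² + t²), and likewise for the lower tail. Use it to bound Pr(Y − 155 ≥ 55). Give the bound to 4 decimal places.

0.0421

Here σ² = 133 and t = 55, so σ² + t² = 3158.
Cantelli's bound: 133/3158 = 0.0421.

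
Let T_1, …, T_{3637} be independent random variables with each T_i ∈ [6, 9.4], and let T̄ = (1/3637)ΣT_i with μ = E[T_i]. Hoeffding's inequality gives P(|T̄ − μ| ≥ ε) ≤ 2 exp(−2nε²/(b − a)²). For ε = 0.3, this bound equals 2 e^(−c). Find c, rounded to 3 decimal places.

56.631

c = 2nε²/(b − a)² = 2·3637·0.3² / 3.4² = 56.6315.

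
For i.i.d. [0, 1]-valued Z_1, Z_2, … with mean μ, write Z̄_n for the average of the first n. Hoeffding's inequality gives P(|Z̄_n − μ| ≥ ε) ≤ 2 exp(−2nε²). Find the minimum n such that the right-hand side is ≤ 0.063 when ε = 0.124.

Require 2·exp(−2nε²) ≤ 0.063, i.e. 2nε² ≥ ln(2/0.063) = 3.457768.
So n ≥ 3.457768 / (2·0.124²) = 112.440.
The smallest integer n is 113.

113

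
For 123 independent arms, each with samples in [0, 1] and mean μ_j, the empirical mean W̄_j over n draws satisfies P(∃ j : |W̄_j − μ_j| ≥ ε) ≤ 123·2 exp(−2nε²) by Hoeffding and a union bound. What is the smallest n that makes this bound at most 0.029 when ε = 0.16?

Need 2·123·exp(−2nε²) ≤ 0.029, i.e. exp(−2nε²) ≤ 0.029/246.
So 2nε² ≥ ln(246/0.029) = 9.045791.
Hence n ≥ 9.045791/(2·0.16²) = 176.676.
The smallest integer n is 177.

177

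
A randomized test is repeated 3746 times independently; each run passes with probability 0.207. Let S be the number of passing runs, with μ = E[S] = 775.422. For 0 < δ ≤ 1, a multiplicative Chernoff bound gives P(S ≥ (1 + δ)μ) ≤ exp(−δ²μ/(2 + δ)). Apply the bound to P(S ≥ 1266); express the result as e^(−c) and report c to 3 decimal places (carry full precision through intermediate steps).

117.892

Write 1266 = (1 + δ)μ, so δ = 1266/775.422 − 1 = 0.6326594…
Then the exponent is δ²μ/(2 + δ) = (1266 − μ)² / (μ·(2 + δ)) = 117.891731.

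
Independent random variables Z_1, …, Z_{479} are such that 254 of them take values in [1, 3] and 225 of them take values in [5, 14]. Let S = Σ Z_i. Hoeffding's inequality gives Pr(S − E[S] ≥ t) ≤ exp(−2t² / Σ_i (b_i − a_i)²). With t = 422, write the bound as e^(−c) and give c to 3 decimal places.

18.511

Σ(b_i − a_i)² = 254·2² + 225·9² = 19241.
c = 2t² / 19241 = 2·422² / 19241 = 18.5109.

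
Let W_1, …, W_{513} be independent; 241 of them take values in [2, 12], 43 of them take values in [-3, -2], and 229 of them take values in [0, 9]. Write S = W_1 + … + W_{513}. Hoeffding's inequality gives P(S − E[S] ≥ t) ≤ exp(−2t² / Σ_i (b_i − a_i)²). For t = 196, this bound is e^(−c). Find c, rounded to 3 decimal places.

Σ(b_i − a_i)² = 241·10² + 43·1² + 229·9² = 42692.
c = 2t² / 42692 = 2·196² / 42692 = 1.7997.

1.800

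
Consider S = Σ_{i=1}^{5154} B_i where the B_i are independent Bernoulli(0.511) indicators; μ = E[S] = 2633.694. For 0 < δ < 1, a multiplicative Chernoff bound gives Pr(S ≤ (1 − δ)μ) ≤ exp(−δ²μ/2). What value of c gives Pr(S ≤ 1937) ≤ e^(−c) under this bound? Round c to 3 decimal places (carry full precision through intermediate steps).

92.149

Write 1937 = (1 − δ)μ, so δ = 1 − 1937/2633.694 = 0.2645311…
Then the exponent is δ²μ/2 = (μ − 1937)²/(2μ) = 92.148619.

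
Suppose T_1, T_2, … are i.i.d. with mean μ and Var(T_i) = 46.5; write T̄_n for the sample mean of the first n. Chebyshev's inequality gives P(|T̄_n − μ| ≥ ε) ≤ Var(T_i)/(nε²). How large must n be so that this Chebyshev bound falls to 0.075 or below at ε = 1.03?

Require 46.5/(n·1.03²) ≤ 0.075, i.e. n ≥ 46.5/(0.075·1.03²) = 584.409.
The smallest integer n is 585.

585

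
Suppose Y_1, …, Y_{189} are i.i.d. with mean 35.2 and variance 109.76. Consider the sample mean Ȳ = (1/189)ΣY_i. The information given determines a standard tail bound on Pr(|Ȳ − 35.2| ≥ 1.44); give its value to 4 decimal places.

0.2801

With mean and variance of each term known, Chebyshev's inequality bounds the deviation of the sum (or sample mean).
Var(Ȳ) = Var(Y_i)/n = 109.76/189 = 0.58074.
Chebyshev: Pr(|Ȳ − 35.2| ≥ 1.44) ≤ Var(Ȳ)/(1.44)² = 109.76/(189·1.44²) = 0.2801.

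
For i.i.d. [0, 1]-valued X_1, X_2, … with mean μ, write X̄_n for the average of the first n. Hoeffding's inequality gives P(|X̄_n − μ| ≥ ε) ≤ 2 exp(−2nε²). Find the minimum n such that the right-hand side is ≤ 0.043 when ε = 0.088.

Require 2·exp(−2nε²) ≤ 0.043, i.e. 2nε² ≥ ln(2/0.043) = 3.839702.
So n ≥ 3.839702 / (2·0.088²) = 247.915.
The smallest integer n is 248.

248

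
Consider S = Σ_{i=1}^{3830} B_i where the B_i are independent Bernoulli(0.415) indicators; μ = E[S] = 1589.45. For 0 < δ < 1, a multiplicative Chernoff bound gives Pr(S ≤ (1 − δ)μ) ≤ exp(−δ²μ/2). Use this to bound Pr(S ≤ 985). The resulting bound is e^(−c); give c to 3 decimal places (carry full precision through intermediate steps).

114.933

Write 985 = (1 − δ)μ, so δ = 1 − 985/1589.45 = 0.3802888…
Then the exponent is δ²μ/2 = (μ − 985)²/(2μ) = 114.932776.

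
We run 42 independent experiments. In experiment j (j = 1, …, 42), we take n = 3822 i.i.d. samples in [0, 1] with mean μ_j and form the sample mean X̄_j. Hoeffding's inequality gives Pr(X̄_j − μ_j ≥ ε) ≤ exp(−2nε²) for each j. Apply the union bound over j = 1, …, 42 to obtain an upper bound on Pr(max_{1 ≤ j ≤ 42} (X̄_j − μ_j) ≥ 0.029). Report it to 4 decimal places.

0.0678

Per-experiment Hoeffding bound: exp(−2·3822·0.029²) = exp(−6.42860) = 0.0016147.
Union bound over 42 events: 42·0.0016147 = 0.06782.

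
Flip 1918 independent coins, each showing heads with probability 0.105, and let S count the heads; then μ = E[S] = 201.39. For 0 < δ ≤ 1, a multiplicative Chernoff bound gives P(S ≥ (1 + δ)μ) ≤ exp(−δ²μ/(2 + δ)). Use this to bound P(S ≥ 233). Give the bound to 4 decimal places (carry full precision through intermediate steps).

Write 233 = (1 + δ)μ, so δ = 233/201.39 − 1 = 0.1569591…
Then the exponent is δ²μ/(2 + δ) = (233 − μ)² / (μ·(2 + δ)) = 2.300219.
Bound = exp(−2.300219) = 0.10024.

0.1002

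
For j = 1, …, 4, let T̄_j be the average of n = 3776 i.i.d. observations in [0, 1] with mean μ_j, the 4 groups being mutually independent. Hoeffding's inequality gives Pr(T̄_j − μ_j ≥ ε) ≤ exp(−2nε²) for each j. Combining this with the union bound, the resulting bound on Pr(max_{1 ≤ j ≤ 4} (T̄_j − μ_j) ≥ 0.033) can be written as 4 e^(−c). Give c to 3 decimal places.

8.224

Union bound over the 4 events: Pr(max_{1 ≤ j ≤ 4} (T̄_j − μ_j) ≥ 0.033) ≤ 4·exp(−2nε²) = 4 exp(−2·3776·0.033²).
So c = 2·3776·0.033² = 8.2241.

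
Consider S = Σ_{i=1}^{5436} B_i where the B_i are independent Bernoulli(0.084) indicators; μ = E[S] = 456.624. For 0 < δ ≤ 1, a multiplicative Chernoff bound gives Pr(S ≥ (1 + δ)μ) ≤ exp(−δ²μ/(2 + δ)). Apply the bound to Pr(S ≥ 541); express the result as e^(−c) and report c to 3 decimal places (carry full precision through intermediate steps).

Write 541 = (1 + δ)μ, so δ = 541/456.624 − 1 = 0.1847822…
Then the exponent is δ²μ/(2 + δ) = (541 − μ)² / (μ·(2 + δ)) = 7.136265.

7.136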